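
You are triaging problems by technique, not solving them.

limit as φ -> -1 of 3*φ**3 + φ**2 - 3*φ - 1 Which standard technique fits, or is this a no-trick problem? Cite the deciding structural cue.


Verdict: no special technique — no vanishing denominator and no indeterminate clash at the point — evaluation is immediate.


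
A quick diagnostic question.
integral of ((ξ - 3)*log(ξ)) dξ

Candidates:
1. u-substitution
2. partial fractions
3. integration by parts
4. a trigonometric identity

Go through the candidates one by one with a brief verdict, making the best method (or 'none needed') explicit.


Verdict: integration by parts — choose u = log(ξ): one derivative turns the logarithm algebraic, and the remaining factor ξ - 3 integrates term by term under the power rule.
- u-substitution: no subexpression of the integrand serves as a whole-integral substitution inner — individual terms may offer their own, but none carries its derivative as a factor of the full integrand; a working change of variable would have to be constructed from outside the expression.
- partial fractions — the expression is not a ratio of polynomials that decomposes further.
- integration by parts: yes — fits the structure here.
- a trigonometric identity: with no trigonometric functions present, identity rewriting has no target.


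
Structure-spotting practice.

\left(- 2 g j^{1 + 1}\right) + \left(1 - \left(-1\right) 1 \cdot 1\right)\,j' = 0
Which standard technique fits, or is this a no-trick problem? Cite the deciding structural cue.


Diagnosis: separation of variables — solved for the derivative, the right side splits multiplicatively into a function of each variable alone — divide and integrate each side.


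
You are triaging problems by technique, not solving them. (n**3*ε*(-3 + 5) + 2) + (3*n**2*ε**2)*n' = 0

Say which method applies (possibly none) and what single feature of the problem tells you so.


Method: the exact-equation method — equality of cross partials is the green light — assemble the potential function term by term.


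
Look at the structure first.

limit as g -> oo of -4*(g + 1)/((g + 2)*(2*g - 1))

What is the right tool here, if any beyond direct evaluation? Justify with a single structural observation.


Verdict: dominant-term comparison — divide through by the highest power of g; every lower-order term dies and the dominant terms decide the limit. Differentiating the expression as a single quotient would eventually settle it as well; matching dominant growth settles it immediately.


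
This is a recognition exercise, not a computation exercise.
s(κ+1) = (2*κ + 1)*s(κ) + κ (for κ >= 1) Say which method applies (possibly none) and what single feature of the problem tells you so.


Technique: a summation factor — an index-dependent multiplier 2*κ + 1 rules out characteristic roots; a summation factor converts it to a pure difference.


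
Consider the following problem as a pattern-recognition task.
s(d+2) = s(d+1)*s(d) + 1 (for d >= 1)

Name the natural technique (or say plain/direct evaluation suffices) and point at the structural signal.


Verdict: no special technique — the recurrence is nonlinear in the sequence values; study it directly, no linear machinery applies.


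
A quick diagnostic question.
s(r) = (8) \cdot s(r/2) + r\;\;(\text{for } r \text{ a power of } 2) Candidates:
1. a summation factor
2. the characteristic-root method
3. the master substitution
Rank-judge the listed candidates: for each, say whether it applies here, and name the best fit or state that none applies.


Best approach: the master substitution — the argument shrinks by the factor 2, so measure the index on a logarithmic scale and the recursion becomes a shift.
- a summation factor: the recursion divides its index rather than shifting it — there is no previous-term chain for a summation factor to telescope.
- the characteristic-root method — a divided-index call is not the fixed-shift linear shape that characteristic roots solve.
- the master substitution — applicable, and directly so.


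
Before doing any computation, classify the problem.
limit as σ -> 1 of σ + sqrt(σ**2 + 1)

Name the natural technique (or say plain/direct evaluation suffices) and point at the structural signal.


Diagnosis: no special technique — the expression is continuous at 1 — substitute and evaluate; no indeterminate form appears.


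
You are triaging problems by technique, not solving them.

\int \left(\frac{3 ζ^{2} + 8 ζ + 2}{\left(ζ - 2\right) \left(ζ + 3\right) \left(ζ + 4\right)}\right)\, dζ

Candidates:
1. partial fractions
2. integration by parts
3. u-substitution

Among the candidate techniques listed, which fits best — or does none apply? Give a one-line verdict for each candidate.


Technique: partial fractions — a proper rational integrand whose denominator splits into simpler factors — decompose into partial fractions first.
- partial fractions — yes — fits the structure here.
- integration by parts — there is no nonconstant-polynomial-times-kernel split with an exp, sine, cosine (degree-1 argument), or logarithm partner.
- u-substitution: no subexpression of the integrand serves as a whole-integral substitution inner — individual terms may offer their own, but none carries its derivative as a factor of the full integrand; a working change of variable would have to be constructed from outside the expression.


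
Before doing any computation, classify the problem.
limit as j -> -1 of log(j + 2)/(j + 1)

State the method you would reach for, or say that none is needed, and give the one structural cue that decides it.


Verdict: l'Hôpital's rule (0/0) — substituting -1 gives 0 over 0; differentiate top and bottom once and re-evaluate. A local series expansion at the point resolves it as well; the rule is the packaged version of that step.


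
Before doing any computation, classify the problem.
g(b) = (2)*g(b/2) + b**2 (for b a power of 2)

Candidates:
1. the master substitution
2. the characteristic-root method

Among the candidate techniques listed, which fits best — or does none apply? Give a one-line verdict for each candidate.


Diagnosis: the master substitution — the call at b/2 makes this multiplicative recursion; the master-style substitution converts it to additive.
- the master substitution: yes — fits the structure here.
- the characteristic-root method: the recursion divides its index rather than shifting it — outside the constant-shift family the root method covers.


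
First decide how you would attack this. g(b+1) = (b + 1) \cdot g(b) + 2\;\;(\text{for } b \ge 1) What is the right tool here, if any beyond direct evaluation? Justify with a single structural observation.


Best approach: a summation factor — with the index-dependent coefficient b + 1, dividing by the cumulative product turns the left side into a pure difference.


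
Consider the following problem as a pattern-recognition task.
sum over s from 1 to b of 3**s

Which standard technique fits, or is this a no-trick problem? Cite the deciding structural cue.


Method: the geometric series formula — each summand is the previous one scaled by 3; that constant multiplier is itself the geometric structure.


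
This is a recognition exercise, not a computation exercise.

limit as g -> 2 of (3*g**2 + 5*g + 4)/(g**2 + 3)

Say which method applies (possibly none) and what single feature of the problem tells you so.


Best approach: no special technique — the expression is continuous at 2 — substitute and evaluate; no indeterminate form appears.


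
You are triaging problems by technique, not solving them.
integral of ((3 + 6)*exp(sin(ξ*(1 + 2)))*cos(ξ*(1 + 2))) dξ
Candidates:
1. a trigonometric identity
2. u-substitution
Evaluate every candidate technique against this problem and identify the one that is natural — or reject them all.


Technique: u-substitution — viewed as a product, the integrand is a composition evaluated at sin(ξ*(1 + 2)) times (a constant multiple of) that inner expression's derivative, so u = sin(ξ*(1 + 2)) makes it elementary.
- a trigonometric identity: the trigonometric factor has no even power to reduce and no cross-frequency product to convert — the standard power-reduction and product-to-sum identities do not engage it.
- u-substitution: applies; the problem has the shape this method handles.


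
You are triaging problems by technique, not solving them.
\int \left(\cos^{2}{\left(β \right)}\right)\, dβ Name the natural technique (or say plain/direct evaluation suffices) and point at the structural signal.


Best approach: a trigonometric identity — the even exponent on \cos^{2}{\left(β \right)} signals one move: rewrite via cos of the doubled angle.


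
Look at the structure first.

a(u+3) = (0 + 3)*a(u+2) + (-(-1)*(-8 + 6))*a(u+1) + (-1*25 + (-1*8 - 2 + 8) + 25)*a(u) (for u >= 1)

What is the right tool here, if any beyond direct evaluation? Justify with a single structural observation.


Diagnosis: the characteristic-root method — shift-invariance with fixed coefficients calls for exponential trials; the characteristic polynomial finds every r^u.


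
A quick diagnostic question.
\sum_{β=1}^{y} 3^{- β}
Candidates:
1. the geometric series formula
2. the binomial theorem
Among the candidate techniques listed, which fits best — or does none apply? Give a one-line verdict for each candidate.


Method: the geometric series formula — consecutive terms stand in a fixed index-free ratio — the geometric sum formula closes it.
- the geometric series formula — yes — fits the structure here.
- the binomial theorem — no binomial coefficients pair up with complementary powers here.


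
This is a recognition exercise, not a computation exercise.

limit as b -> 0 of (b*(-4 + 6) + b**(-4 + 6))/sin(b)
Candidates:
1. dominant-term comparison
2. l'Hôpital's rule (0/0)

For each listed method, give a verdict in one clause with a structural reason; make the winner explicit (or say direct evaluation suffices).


Verdict: l'Hôpital's rule (0/0) — plug in 0: top and bottom both hit zero, so differentiate each and retry. A local series expansion at the point resolves it as well; the rule is the packaged version of that step.
- dominant-term comparison — no dominant-degree comparison decides it.
- l'Hôpital's rule (0/0): a fit — the right tool for this form.


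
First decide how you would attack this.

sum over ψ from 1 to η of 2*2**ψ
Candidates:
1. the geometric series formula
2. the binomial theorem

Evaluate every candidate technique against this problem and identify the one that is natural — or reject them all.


Verdict: the geometric series formula — the ratio of consecutive terms is the constant 2, independent of the index — a geometric sum.
- the geometric series formula — a fit — the right tool for this form.
- the binomial theorem — there is no pair of bases whose matched powers would reassemble into a single binomial power.


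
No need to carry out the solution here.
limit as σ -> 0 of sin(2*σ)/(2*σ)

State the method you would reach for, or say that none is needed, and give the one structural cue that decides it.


Diagnosis: l'Hôpital's rule (0/0) — both numerator and denominator vanish at 0: the genuine 0/0 indeterminate that l'Hôpital exists for. One could equally expand both pieces locally and compare leading terms; the rule does that in one stroke.


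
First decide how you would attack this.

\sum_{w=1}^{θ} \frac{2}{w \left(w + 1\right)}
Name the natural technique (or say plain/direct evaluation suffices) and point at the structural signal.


Diagnosis: telescoping — \frac{2}{w \left(w + 1\right)} hides a difference of shifted reciprocals — decompose it and the middle of the sum vanishes.


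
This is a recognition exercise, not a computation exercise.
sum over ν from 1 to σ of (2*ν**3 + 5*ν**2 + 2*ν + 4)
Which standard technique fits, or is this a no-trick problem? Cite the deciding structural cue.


Verdict: no special technique — no ratio, no shift structure, no binomial pattern: sum the constant-multiple powers of ν with known formulas.


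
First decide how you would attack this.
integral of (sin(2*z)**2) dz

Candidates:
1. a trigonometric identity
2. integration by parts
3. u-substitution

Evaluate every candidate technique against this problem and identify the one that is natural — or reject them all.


Diagnosis: a trigonometric identity — sin(2*z)**2 calls for power reduction: rewrite via double angles before any antiderivative is attempted.
- a trigonometric identity — a fit — the right tool for this form.
- integration by parts — not the natural route: no polynomial-kernel product appears — a recursive parts reduction of the trigonometric product exists, but the identity rewrite is direct.
- u-substitution: no subexpression of the integrand serves as a whole-integral substitution inner — individual terms may offer their own, but none carries its derivative as a factor of the full integrand; a working change of variable would have to be constructed from outside the expression.


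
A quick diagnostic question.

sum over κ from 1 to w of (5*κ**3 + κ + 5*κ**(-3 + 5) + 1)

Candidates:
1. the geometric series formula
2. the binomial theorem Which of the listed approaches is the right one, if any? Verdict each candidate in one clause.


Best approach: no special technique — every summand is a constant multiple of a power of κ — apply the standard power-sum identities one degree at a time.
- the geometric series formula — there is no constant term-to-term ratio.
- the binomial theorem — no binomial coefficients pair with matched powers.


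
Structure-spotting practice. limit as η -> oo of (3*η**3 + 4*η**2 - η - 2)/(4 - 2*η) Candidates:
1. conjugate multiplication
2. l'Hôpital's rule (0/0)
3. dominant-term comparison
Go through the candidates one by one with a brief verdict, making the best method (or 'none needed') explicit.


Method: dominant-term comparison — growth-rate triage: the leading powers of η decide the limit, everything else is noise.
- conjugate multiplication — rationalization has no target — no divergent radical difference appears.
- l'Hôpital's rule (0/0) — no 0/0 form appears: written as one quotient, top and bottom both grow without bound, and the ratio is decided by their leading terms.
- dominant-term comparison: a fit — the right tool for this form.


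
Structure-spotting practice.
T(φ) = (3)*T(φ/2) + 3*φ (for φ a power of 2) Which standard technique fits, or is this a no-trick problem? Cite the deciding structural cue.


Verdict: the master substitution — divide-the-index recursion (φ/2 inside the call) straightens out once the index is rewritten as 2^m.


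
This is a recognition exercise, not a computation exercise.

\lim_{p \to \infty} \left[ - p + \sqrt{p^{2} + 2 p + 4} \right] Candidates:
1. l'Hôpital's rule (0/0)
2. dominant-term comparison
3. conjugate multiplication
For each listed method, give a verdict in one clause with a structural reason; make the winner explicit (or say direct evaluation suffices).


Method: conjugate multiplication — two divergent pieces with a minus sign between them and a radical in the mix: rationalize \sqrt{p^{2} + 2 p + 4} - p before any limit law applies.
- l'Hôpital's rule (0/0): substitution produces ∞ − ∞ rather than a vanishing quotient; the rule needs a 0/0 ratio to act on.
- dominant-term comparison — no ranking of term growth rates resolves the limit here.
- conjugate multiplication — applies; the problem has the shape this method handles.


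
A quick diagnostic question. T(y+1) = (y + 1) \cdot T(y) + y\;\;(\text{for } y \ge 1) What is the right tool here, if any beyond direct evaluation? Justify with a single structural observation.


Technique: a summation factor — an index-dependent multiplier y + 1 rules out characteristic roots; a summation factor converts it to a pure difference.


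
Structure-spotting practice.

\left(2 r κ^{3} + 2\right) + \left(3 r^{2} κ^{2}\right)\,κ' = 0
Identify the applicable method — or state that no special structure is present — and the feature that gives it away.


Best approach: the exact-equation method — check exactness first: here it holds (2 r κ^{3} + 2, 3 r^{2} κ^{2} have matching cross partials), so no integrating factor is needed.


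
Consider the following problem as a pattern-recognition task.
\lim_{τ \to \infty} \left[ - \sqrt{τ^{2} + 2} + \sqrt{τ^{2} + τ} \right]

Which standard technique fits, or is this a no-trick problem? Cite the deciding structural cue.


Diagnosis: conjugate multiplication — two divergent pieces with a minus sign between them and a radical in the mix: rationalize \sqrt{τ^{2} + τ} - \sqrt{τ^{2} + 2} before any limit law applies.


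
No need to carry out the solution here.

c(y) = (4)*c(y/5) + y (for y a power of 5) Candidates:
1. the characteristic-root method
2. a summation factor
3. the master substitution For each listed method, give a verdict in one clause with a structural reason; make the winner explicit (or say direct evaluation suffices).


Verdict: the master substitution — the call at y/5 makes this multiplicative recursion; the master-style substitution converts it to additive.
- the characteristic-root method: the recursion divides its index rather than shifting it — outside the constant-shift family the root method covers.
- a summation factor: a divided-index call is outside the fixed-shift first-order family a summation factor normalizes.
- the master substitution: yes — fits the structure here.


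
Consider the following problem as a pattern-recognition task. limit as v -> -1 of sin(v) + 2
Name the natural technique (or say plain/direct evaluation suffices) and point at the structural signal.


Method: no special technique — the expression is continuous at the evaluation point — substitute directly; no indeterminate form appears.


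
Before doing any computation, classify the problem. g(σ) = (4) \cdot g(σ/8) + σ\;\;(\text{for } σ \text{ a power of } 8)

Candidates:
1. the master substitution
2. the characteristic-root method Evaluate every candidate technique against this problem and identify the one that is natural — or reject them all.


Technique: the master substitution — the argument shrinks by the factor 8, so measure the index on a logarithmic scale and the recursion becomes a shift.
- the master substitution: applicable, and directly so.
- the characteristic-root method — a divided-index call is not the fixed-shift linear shape that characteristic roots solve.


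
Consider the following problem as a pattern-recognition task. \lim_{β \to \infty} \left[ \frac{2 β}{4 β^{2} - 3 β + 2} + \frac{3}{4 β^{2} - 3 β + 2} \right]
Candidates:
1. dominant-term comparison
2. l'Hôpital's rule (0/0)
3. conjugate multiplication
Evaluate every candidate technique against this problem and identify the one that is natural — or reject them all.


Technique: dominant-term comparison — as β grows, only the highest-degree terms matter — compare leading terms and read the limit off.
- dominant-term comparison: yes — fits the structure here.
- l'Hôpital's rule (0/0): viewed as a single quotient this runs to ∞/∞, not the 0/0 clash this candidate addresses; an at-infinity variant of the rule would resolve it, but comparing leading growth reads the answer without differentiating.
- conjugate multiplication — multiplying by a conjugate would not remove any indeterminacy here.


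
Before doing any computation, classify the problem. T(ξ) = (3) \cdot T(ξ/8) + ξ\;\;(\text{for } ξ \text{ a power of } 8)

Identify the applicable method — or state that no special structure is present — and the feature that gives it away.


Method: the master substitution — treat m = log base 8 of ξ as the new clock: one recursion step advances m by one while ξ scales by 8.


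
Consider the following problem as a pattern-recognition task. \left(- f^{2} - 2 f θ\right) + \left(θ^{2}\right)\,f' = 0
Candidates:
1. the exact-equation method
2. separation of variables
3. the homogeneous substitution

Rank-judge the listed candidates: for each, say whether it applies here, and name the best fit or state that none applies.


Technique: the homogeneous substitution — solved for the derivative, the right side is unchanged under scaling θ and f together — it depends only on the ratio f/θ, so substitute a single ratio variable. A Bernoulli substitution is a fair alternative on this equation directly; the homogeneous reading takes it as given.
- the exact-equation method — no potential function has this form as its differential, as written.
- separation of variables: no division isolates the independent variable from the unknown.
- the homogeneous substitution: applies; the problem has the shape this method handles.


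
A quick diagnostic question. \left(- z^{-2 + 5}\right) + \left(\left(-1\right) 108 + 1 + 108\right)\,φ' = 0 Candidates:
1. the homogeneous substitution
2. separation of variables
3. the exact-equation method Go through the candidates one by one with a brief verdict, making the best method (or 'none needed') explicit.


Technique: no special technique — with φ absent the equation is not coupled at all: direct integration in z.
- the homogeneous substitution — the ratio of the variables does not determine the slope.
- separation of variables: separation is only trivially available — with the unknown absent from the slope this is a direct integration, not a separation problem.
- the exact-equation method — with the unknown absent from both coefficients, the cross-partial test holds emptily — nothing for the exact method to work on.


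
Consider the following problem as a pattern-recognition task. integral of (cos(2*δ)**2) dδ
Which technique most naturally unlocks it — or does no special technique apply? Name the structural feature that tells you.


Method: a trigonometric identity — cos(2*δ)**2 carries an even exponent — trade it for double-angle cosines before integrating.


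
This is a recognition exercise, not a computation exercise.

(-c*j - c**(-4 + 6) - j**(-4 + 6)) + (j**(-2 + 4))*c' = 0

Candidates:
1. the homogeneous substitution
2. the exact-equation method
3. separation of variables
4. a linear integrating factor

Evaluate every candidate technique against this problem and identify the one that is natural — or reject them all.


Diagnosis: the homogeneous substitution — the slope's numerator and denominator have matching total degree, so it depends only on c/j and the ratio substitution collapses it.
- the homogeneous substitution: yes — fits the structure here.
- the exact-equation method — no potential function has this form as its differential, as written.
- separation of variables — the two dependences do not factor apart.
- a linear integrating factor — the unknown enters nonlinearly (through a power, a denominator, or a transcendental function), which the linear integrating-factor recipe cannot absorb as-is — any repair would come from a preliminary substitution, not the factor.


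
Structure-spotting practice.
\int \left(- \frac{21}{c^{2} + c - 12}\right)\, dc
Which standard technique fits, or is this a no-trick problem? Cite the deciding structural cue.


Technique: partial fractions — the integrand is a proper rational function and its denominator c^{2} + c - 12 factors into distinct pieces, so it splits into simple fractions.


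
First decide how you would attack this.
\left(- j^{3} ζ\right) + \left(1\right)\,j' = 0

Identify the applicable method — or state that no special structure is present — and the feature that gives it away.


Verdict: separation of variables — solved for the derivative, the right side factors as ζ times j^{3} — all ζ-dependence separates from all j-dependence.


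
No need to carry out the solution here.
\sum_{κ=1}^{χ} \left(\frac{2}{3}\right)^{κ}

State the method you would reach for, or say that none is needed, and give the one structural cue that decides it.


Best approach: the geometric series formula — term-over-term division gives \frac{2}{3} every time — index-free ratio, geometric sum formula applies.


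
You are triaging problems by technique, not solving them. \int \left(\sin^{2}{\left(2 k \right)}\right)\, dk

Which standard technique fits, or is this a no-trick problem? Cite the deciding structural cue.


Technique: a trigonometric identity — reduce \sin^{2}{\left(2 k \right)} with the power-reduction formula and the integral becomes first-degree trigonometry.


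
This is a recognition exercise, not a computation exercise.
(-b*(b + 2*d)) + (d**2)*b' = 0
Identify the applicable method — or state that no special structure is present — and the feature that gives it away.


Best approach: the homogeneous substitution — the slope's numerator and denominator share total degree; set v = b/d and the equation drops to separable form. This doubles as a Bernoulli equation in the unknown as written; the homogeneous route needs no setup at all.


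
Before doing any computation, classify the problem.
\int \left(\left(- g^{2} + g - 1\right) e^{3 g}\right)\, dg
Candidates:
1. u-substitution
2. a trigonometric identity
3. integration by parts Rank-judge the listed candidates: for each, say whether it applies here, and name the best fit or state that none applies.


Verdict: integration by parts — - g^{2} + g - 1 dies after finitely many derivatives while e^{3 g} cycles under integration — the tabular/parts setup.
- u-substitution — no subexpression of the integrand pairs with its own derivative as a factor — individual terms may offer their own substitutions, but any change of variable covering the whole integral would have to be constructed from outside the expression.
- a trigonometric identity — no sine or cosine appears, so there is nothing for a trigonometric identity to act on.
- integration by parts — yes, a natural case for it.


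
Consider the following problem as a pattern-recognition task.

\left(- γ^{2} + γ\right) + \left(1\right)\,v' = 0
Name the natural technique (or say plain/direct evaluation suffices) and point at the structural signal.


Technique: no special technique — the slope is a function of γ alone, so integrate both sides directly.


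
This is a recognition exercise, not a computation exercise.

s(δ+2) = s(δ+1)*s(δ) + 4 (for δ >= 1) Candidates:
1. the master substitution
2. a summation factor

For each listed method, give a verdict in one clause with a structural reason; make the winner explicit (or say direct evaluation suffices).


Best approach: no special technique — no ansatz, no master substitution, no summation factor survives the nonlinearity here.
- the master substitution: the recursive argument is a shift of the index, not a fixed fraction of it.
- a summation factor — the recursion is nonlinear — outside the first-order linear family a summation factor addresses.


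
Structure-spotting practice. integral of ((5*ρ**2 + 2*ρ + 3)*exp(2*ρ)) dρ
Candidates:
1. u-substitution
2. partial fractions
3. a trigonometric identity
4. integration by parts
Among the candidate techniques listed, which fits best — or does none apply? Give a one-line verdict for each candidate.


Method: integration by parts — 5*ρ**2 + 2*ρ + 3 dies after finitely many derivatives while exp(2*ρ) cycles under integration — the tabular/parts setup.
- u-substitution — no subexpression of the integrand pairs with its own derivative as a factor — individual terms may offer their own substitutions, but any change of variable covering the whole integral would have to be constructed from outside the expression.
- partial fractions: the expression is not a ratio of polynomials that decomposes further.
- a trigonometric identity — there is no trigonometric structure at all — the integrand carries no sine or cosine to rewrite.
- integration by parts — a fit — the right tool for this form.


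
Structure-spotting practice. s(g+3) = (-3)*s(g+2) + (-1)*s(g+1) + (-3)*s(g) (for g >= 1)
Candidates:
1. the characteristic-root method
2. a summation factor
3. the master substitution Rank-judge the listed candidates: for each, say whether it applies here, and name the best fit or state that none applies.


Best approach: the characteristic-root method — linear, homogeneous, constant coefficients: solutions of the form r^g exist — find the roots of the characteristic polynomial.
- the characteristic-root method: yes, a natural case for it.
- a summation factor — the recurrence reaches back more than one step, outside the first-order family a summation factor normalizes.
- the master substitution — no fixed divisor shrinks the index between calls.


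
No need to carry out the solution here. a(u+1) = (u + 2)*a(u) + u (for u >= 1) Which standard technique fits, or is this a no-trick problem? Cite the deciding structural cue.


Diagnosis: a summation factor — because the multiplier u + 2 is index-dependent, divide through by its running product and sum the resulting differences.


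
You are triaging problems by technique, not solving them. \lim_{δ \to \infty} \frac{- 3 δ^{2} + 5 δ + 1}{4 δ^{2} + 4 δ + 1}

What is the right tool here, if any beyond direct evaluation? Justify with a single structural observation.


Technique: dominant-term comparison — growth-rate triage: the leading powers of δ decide the limit, everything else is noise. Viewed as a single quotient this is an ∞/∞ form — an at-infinity application of l'Hôpital's rule would also resolve it; comparing leading growth reads the answer without differentiating.


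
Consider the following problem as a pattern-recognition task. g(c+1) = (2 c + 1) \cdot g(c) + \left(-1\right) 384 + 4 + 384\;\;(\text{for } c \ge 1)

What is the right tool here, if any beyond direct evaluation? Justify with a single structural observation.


Technique: a summation factor — one-term recursion with variable weight 2 c + 1 is solved by product normalization, not by root-finding.


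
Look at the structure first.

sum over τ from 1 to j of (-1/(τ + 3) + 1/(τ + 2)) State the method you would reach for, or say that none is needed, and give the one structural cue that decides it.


Verdict: telescoping — difference-of-shifts structure (each term adds 1/(τ + 2), then subtracts its one-index-advanced value, which the following term adds back) leaves only the first and last pieces standing.


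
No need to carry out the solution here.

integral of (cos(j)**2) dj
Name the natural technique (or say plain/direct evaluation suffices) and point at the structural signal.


Diagnosis: a trigonometric identity — cos(j)**2 calls for power reduction: rewrite via double angles before any antiderivative is attempted.


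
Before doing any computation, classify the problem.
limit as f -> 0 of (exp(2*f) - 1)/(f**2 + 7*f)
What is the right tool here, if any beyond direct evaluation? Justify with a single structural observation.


Method: l'Hôpital's rule (0/0) — substituting 0 gives 0 over 0; differentiate top and bottom once and re-evaluate. One could equally expand both pieces locally and compare leading terms; the rule does that in one stroke.


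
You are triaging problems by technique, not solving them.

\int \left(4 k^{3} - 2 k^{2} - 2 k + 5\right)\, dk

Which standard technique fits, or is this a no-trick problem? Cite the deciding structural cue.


Diagnosis: no special technique — a term-by-term power-rule job in k; no substitution or rearrangement earns its keep here.


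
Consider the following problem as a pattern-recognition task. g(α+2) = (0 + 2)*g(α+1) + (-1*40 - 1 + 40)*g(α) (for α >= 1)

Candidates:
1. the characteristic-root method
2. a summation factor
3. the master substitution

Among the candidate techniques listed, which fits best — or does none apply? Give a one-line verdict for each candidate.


Technique: the characteristic-root method — fixed numeric weights on consecutive terms and no forcing term added: the root method in its home territory.
- the characteristic-root method: yes, a natural case for it.
- a summation factor: a summation factor telescopes one-step recursions; this one carries higher-order memory.
- the master substitution — this is shift-type recursion, outside the divide-and-conquer template.


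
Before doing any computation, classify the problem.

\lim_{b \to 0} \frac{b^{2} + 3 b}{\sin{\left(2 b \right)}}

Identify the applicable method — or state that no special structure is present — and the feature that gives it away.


Verdict: l'Hôpital's rule (0/0) — the 0/0 form at 0 is the signature situation for l'Hôpital's rule. One could equally expand both pieces locally and compare leading terms; the rule does that in one stroke.


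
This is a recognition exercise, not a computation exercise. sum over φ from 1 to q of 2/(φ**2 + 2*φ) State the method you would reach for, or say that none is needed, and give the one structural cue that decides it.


Method: telescoping — 2/(φ**2 + 2*φ) hides a difference of shifted reciprocals — decompose it and the middle of the sum vanishes.


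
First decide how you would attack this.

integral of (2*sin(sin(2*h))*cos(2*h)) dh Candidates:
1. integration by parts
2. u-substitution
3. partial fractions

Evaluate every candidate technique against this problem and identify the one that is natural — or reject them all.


Technique: u-substitution — collected, the integrand has one factor that is, up to a constant, the derivative of an inner expression the rest depends on — substitute for that inner expression.
- integration by parts: the integrand does not split as a nonconstant polynomial times an exp, sine, cosine of a linear argument, or logarithm — no polynomial-kernel parts product to differentiate one side of.
- u-substitution — yes — fits the structure here.
- partial fractions — the expression is not a ratio of polynomials that decomposes further.


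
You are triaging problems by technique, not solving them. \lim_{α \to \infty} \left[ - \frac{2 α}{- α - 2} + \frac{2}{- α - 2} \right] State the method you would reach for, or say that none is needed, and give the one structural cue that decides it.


Best approach: dominant-term comparison — as α grows, only the highest-degree terms matter — compare leading terms and read the limit off. Differentiating the expression as a single quotient would eventually settle it as well; matching dominant growth settles it immediately.


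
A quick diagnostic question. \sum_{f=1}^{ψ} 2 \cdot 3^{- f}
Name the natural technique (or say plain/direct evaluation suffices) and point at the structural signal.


Diagnosis: the geometric series formula — consecutive terms stand in a fixed index-free ratio — the geometric sum formula closes it.


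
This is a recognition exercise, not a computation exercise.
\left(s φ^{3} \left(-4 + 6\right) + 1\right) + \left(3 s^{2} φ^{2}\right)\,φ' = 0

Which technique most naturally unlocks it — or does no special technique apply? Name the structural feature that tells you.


Best approach: the exact-equation method — because the two cross partials coincide, the form is conservative as written — recover its potential in (s, φ).


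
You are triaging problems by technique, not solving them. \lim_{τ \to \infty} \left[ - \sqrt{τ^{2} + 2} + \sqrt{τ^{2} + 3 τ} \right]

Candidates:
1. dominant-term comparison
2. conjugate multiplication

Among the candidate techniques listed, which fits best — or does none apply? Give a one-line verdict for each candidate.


Method: conjugate multiplication — both pieces blow up but their difference is finite; the conjugate trick rationalizes \sqrt{τ^{2} + 3 τ} - \sqrt{τ^{2} + 2}.
- dominant-term comparison — no dominant-degree comparison decides it.
- conjugate multiplication — a fit — the right tool for this form.


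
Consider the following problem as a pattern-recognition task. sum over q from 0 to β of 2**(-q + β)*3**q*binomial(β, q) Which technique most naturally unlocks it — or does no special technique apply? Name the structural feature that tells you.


Verdict: the binomial theorem — terms weighting binomial(β, q) against matched powers of 3 and 2 reassemble into (3 + 2)^β by the binomial theorem.


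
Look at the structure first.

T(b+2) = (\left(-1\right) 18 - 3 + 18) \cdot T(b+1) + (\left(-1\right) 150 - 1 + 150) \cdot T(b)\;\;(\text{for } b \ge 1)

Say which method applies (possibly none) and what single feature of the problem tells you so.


Verdict: the characteristic-root method — because shifting b leaves the equation's coefficients unchanged, exponential trials reduce it to algebra.


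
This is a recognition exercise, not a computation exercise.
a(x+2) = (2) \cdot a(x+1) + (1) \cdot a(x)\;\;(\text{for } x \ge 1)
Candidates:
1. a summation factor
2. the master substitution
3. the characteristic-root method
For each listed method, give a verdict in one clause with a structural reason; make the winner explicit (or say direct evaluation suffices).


Method: the characteristic-root method — this is the constant-coefficient homogeneous case — the whole solution in x reduces to a polynomial's roots.
- a summation factor — a summation factor telescopes one-step recursions; this one carries higher-order memory.
- the master substitution: the recursion steps by a constant offset, so exponential reindexing is pointless.
- the characteristic-root method: a fit — the right tool for this form.


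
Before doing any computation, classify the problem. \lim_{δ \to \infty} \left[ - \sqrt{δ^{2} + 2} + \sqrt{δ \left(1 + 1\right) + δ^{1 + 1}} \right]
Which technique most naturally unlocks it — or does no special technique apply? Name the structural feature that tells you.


Method: conjugate multiplication — both pieces blow up but their difference is finite; the conjugate trick rationalizes \sqrt{δ \left(1 + 1\right) + δ^{1 + 1}} - \sqrt{δ^{2} + 2}.


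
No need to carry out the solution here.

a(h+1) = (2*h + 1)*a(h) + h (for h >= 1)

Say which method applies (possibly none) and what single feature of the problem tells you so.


Best approach: a summation factor — it is first-order linear but the coefficient 2*h + 1 depends on the index, so multiply through by a summation factor to telescope it.


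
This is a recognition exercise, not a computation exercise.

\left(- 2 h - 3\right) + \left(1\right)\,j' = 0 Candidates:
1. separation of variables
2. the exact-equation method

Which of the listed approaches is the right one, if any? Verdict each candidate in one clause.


Verdict: no special technique — solved for the derivative, j never appears on the right — this is a direct integration in h, not a differential-equations problem at heart.
- separation of variables: separation is only trivially available — with the unknown absent from the slope this is a direct integration, not a separation problem.
- the exact-equation method: no dependence on the unknown anywhere: exactness is a label without content here.


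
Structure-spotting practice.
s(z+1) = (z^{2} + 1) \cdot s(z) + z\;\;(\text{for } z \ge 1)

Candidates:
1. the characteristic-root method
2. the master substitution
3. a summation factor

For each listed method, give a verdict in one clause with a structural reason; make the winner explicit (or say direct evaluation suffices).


Method: a summation factor — with the index-dependent coefficient z^{2} + 1, dividing by the cumulative product turns the left side into a pure difference.
- the characteristic-root method — the coefficients vary with the index, breaking the constant-coefficient structure the method needs.
- the master substitution: with no divided-index recursive call, reindexing by powers of a base buys nothing.
- a summation factor — applicable, and directly so.
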